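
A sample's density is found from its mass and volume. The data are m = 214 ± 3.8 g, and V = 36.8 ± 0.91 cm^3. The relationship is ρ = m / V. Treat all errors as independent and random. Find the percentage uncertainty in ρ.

3.04%

ρ is a product of powers, so relative uncertainties combine in quadrature:
  (1·δm/m)² = (1×0.0178)² = 0.000315;  (-1·δV/V)² = (-1×0.0247)² = 0.000611
δρ/ρ = √(0.000927) = 0.0304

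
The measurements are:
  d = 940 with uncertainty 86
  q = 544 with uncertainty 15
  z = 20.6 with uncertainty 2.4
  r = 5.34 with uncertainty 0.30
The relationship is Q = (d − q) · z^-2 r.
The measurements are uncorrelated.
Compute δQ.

1.62

Let u = d − q = 396. δu = √(δd² + δq²) = √(7400 + 225) = 87.3, so δu/u = 0.220.
Q is then a monomial in u, z, r:
δQ/Q = √((δu/u)² + (-2·δz/z)² + (1·δr/r)²) = √(0.0486 + 0.0543 + 0.00316) = 0.326
Q = 4.98, so δQ = 0.326 × 4.98 = 1.62.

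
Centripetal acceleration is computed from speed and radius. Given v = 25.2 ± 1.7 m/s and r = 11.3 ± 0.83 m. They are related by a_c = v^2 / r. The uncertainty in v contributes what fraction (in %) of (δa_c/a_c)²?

77.1%

(δa_c/a_c)² = (2·δv/v)² + (-1·δr/r)²
  v term: (2×0.0675)² = 0.0182
  r term: (-1×0.0735)² = 0.00540
Total = 0.0236. Share from v = 0.0182/0.0236 = 0.771.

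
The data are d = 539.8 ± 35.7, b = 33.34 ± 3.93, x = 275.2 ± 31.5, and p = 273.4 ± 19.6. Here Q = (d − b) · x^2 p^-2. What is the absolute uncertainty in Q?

Let u = d − b = 506.5. δu = √(δd² + δb²) = √(1270 + 15.4) = 35.9, so δu/u = 0.0709.
Q is then a monomial in u, x, p:
δQ/Q = √((δu/u)² + (2·δx/x)² + (-2·δp/p)²) = √(0.00503 + 0.0524 + 0.0206) = 0.279
Q = 513.2, so δQ = 0.279 × 513.2 = 143.

143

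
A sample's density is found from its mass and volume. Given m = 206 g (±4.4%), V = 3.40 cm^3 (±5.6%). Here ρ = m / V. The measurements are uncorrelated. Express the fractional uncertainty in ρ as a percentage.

7.12%

Each factor contributes (exponent × relative error)² to (δρ/ρ)²:
  (1·δm/m)² = (1×0.0440)² = 0.00194;  (-1·δV/V)² = (-1×0.0560)² = 0.00314
δρ/ρ = √(0.00507) = 0.0712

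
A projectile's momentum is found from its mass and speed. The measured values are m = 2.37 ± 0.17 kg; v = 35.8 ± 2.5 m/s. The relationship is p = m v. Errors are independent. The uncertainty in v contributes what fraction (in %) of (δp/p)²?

48.7%

(δp/p)² = (1·δm/m)² + (1·δv/v)²
  m term: (1×0.0717)² = 0.00515
  v term: (1×0.0698)² = 0.00488
Total = 0.0100. Share from v = 0.00488/0.0100 = 0.487.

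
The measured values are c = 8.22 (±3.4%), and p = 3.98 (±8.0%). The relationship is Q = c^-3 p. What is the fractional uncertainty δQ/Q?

Q is a product of powers, so relative uncertainties combine in quadrature:
  (-3·δc/c)² = (-3×0.0340)² = 0.0104;  (1·δp/p)² = (1×0.0800)² = 0.00640
δQ/Q = √(0.0168) = 0.130

0.130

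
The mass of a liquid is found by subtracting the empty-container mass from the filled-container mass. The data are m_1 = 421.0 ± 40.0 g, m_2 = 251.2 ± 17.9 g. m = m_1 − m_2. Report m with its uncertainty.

Absolute uncertainties add in quadrature for a linear combination:
  (δm_1)² = 1600;  (δm_2)² = 320
δm = √(1920) = 43.8 g
m = 169.8 g.

169.8 ± 43.8 g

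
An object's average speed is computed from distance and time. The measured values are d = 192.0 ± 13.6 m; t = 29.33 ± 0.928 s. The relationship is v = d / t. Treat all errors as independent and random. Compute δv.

0.508 m/s

Relative error in a monomial: (δv/v)² = Σ (nᵢ · δxᵢ/xᵢ)².
  (1·δd/d)² = (1×0.0708)² = 0.00502;  (-1·δt/t)² = (-1×0.0316)² = 0.00100
δv/v = √(0.00602) = 0.0776
v = 6.546 m/s, so δv = 0.0776 × 6.546 = 0.508 m/s.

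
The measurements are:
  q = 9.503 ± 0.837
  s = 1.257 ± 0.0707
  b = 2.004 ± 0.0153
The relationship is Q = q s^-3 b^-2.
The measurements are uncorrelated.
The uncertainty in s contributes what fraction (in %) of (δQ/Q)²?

78.1%

(δQ/Q)² = (1·δq/q)² + (-3·δs/s)² + (-2·δb/b)²
  q term: (1×0.0881)² = 0.00776
  s term: (-3×0.0562)² = 0.0285
  b term: (-2×0.00763)² = 0.000233
Total = 0.0365. Share from s = 0.0285/0.0365 = 0.781.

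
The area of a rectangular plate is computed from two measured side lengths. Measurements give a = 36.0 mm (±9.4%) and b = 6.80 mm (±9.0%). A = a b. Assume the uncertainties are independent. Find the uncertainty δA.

Since A is a product/quotient, work with relative uncertainties:
  (1·δa/a)² = (1×0.0940)² = 0.00884;  (1·δb/b)² = (1×0.0900)² = 0.00810
δA/A = √(0.0169) = 0.130
A = 245 mm^2, so δA = 0.130 × 245 = 31.9 mm^2.

31.9 mm^2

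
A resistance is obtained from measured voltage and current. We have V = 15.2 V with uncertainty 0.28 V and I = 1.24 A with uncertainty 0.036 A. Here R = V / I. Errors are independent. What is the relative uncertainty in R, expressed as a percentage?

Since R is a product/quotient, work with relative uncertainties:
  (1·δV/V)² = (1×0.0184)² = 0.000339;  (-1·δI/I)² = (-1×0.0290)² = 0.000843
δR/R = √(0.00118) = 0.0344

3.44%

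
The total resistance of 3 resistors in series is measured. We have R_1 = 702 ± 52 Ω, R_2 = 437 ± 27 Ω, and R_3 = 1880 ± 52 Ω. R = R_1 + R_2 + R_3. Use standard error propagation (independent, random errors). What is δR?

78.3 Ω

R is a linear combination, so absolute uncertainties add in quadrature:
  (δR_1)² = 2700;  (δR_2)² = 729;  (δR_3)² = 2700
δR = √(6140) = 78.3 Ω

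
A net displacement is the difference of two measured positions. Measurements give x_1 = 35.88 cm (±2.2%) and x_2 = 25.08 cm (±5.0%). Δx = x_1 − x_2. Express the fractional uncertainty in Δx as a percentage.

Sums and differences: (δΔx)² = Σ (cᵢ δxᵢ)².
  (δx_1)² = 0.623;  (δx_2)² = 1.57
δΔx = √(2.20) = 1.48 cm
Δx = 10.80 cm, so δΔx/Δx = 1.48/10.80 = 0.137.

13.7%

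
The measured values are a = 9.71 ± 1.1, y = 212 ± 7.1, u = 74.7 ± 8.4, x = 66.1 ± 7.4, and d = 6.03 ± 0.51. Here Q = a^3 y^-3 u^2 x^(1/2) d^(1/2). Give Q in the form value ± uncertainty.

10.7 ± 4.56

Q is a product of powers, so relative uncertainties combine in quadrature:
  (3·δa/a)² = (3×0.113)² = 0.116;  (-3·δy/y)² = (-3×0.0335)² = 0.0101;  (2·δu/u)² = (2×0.112)² = 0.0506;  (½·δx/x)² = (0.5×0.112)² = 0.00313;  (½·δd/d)² = (0.5×0.0846)² = 0.00179
δQ/Q = √(0.181) = 0.426
Q = 10.7, so δQ = 0.426 × 10.7 = 4.56.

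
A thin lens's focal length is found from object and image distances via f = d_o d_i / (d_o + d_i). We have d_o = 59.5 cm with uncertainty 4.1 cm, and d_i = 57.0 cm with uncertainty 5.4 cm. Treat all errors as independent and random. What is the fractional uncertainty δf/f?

0.0590

∂f/∂d_o = (d_i/(d_o+d_i))² = 0.239;  ∂f/∂d_i = (d_o/(d_o+d_i))² = 0.261
δf = √((∂f/∂d_o · δd_o)² + (∂f/∂d_i · δd_i)²) = √(0.963 + 1.98) = 1.72 cm
f = 29.1 cm, so δf/f = 1.72/29.1 = 0.0590.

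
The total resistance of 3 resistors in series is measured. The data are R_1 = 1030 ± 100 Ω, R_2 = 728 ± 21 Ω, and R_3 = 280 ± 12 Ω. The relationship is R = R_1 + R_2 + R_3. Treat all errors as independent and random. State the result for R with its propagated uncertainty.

Sums and differences: (δR)² = Σ (cᵢ δxᵢ)².
  (δR_1)² = 10000;  (δR_2)² = 441;  (δR_3)² = 144
δR = √(10600) = 103 Ω
R = 2040 Ω.

2040 ± 103 Ω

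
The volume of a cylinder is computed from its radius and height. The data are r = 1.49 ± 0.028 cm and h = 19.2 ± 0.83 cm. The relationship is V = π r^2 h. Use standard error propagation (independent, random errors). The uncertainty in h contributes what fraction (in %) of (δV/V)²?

57.0%

(δV/V)² = (2·δr/r)² + (1·δh/h)²
  r term: (2×0.0188)² = 0.00141
  h term: (1×0.0432)² = 0.00187
Total = 0.00328. Share from h = 0.00187/0.00328 = 0.570.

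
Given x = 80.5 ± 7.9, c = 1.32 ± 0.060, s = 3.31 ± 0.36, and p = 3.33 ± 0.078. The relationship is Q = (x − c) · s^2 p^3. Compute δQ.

7990

Let u = x − c = 79.2. δu = √(δx² + δc²) = √(62.4 + 0.00360) = 7.90, so δu/u = 0.0998.
Q is then a monomial in u, s, p:
δQ/Q = √((δu/u)² + (2·δs/s)² + (3·δp/p)²) = √(0.00996 + 0.0473 + 0.00494) = 0.249
Q = 32000, so δQ = 0.249 × 32000 = 7990.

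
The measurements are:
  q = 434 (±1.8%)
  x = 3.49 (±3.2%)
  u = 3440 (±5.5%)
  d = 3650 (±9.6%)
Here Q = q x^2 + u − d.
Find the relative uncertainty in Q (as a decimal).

Let p = q·x^2 = 5290. δp/p = √((1·δq/q)² + (2·δx/x)²) = √(0.000324 + 0.00410) = 0.0665, so δp = 351.
Q = p + u − d: δQ = √(δp² + δu² + δd²) = √(1.24e+05 + 35800 + 1.23e+05) = 531
Q = 5080, so δQ/Q = 531/5080 = 0.105.

0.105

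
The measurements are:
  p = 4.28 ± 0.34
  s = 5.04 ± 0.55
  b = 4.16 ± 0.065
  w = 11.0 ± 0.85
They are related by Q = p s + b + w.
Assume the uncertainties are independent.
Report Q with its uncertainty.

Let h = p·s = 21.6. δh/h = √((1·δp/p)² + (1·δs/s)²) = √(0.00631 + 0.0119) = 0.135, so δh = 2.91.
Q = h + b + w: δQ = √(δh² + δb² + δw²) = √(8.48 + 0.00423 + 0.722) = 3.03
Q = 36.7.

36.7 ± 3.03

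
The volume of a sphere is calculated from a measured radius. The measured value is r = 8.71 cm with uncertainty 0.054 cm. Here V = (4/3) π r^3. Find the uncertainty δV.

V ∝ r^3, so δV/V = |3| · δr/r = 3 × 0.00620 = 0.0186.
V = 2770 cm^3, so δV = 0.0186 × 2770 = 51.5 cm^3.

51.5 cm^3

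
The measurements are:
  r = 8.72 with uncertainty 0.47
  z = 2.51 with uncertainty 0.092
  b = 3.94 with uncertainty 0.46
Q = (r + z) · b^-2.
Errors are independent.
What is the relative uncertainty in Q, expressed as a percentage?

Let u = r + z = 11.2. δu = √(δr² + δz²) = √(0.221 + 0.00846) = 0.479, so δu/u = 0.0426.
Q is then a monomial in u, b:
δQ/Q = √((δu/u)² + (-2·δb/b)²) = √(0.00182 + 0.0545) = 0.237

23.7%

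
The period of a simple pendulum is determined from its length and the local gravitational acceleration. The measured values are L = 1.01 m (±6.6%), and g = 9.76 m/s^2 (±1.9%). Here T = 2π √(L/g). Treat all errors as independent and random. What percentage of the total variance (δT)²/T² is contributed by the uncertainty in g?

(δT/T)² = (½·δL/L)² + (−½·δg/g)²
  L term: (0.5×0.0660)² = 0.00109
  g term: (-0.5×0.0190)² = 9.02e-05
Total = 0.00118. Share from g = 9.02e-05/0.00118 = 0.0765.

7.65%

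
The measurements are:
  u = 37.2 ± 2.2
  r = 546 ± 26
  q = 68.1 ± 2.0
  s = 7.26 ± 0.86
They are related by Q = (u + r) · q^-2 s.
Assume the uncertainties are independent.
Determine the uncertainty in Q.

Let w = u + r = 583. δw = √(δu² + δr²) = √(4.84 + 676) = 26.1, so δw/w = 0.0447.
Q is then a monomial in w, q, s:
δQ/Q = √((δw/w)² + (-2·δq/q)² + (1·δs/s)²) = √(0.00200 + 0.00345 + 0.0140) = 0.140
Q = 0.913, so δQ = 0.140 × 0.913 = 0.127.

0.127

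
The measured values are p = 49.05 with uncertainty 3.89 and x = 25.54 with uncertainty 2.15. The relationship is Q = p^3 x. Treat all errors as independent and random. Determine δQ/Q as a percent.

Since Q is a product/quotient, work with relative uncertainties:
  (3·δp/p)² = (3×0.0793)² = 0.0566;  (1·δx/x)² = (1×0.0842)² = 0.00709
δQ/Q = √(0.0637) = 0.252

25.2%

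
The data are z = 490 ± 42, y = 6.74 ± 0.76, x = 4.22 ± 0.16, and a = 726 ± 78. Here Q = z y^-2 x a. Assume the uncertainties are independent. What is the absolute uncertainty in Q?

Relative error in a monomial: (δQ/Q)² = Σ (nᵢ · δxᵢ/xᵢ)².
  (1·δz/z)² = (1×0.0857)² = 0.00735;  (-2·δy/y)² = (-2×0.113)² = 0.0509;  (1·δx/x)² = (1×0.0379)² = 0.00144;  (1·δa/a)² = (1×0.107)² = 0.0115
δQ/Q = √(0.0712) = 0.267
Q = 33000, so δQ = 0.267 × 33000 = 8820.

8820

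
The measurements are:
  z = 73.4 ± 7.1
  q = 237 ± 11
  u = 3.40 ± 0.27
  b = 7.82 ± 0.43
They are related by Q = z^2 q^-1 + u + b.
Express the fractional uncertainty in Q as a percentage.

Let p = z^2·q^-1 = 22.7. δp/p = √((2·δz/z)² + (-1·δq/q)²) = √(0.0374 + 0.00215) = 0.199, so δp = 4.52.
Q = p + u + b: δQ = √(δp² + δu² + δb²) = √(20.5 + 0.0729 + 0.185) = 4.55
Q = 34.0, so δQ/Q = 4.55/34.0 = 0.134.

13.4%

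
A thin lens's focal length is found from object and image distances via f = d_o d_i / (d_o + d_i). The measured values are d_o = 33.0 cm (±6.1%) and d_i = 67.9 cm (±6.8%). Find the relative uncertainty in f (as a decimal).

∂f/∂d_o = (d_i/(d_o+d_i))² = 0.453;  ∂f/∂d_i = (d_o/(d_o+d_i))² = 0.107
δf = √((∂f/∂d_o · δd_o)² + (∂f/∂d_i · δd_i)²) = √(0.831 + 0.244) = 1.04 cm
f = 22.2 cm, so δf/f = 1.04/22.2 = 0.0467.

0.0467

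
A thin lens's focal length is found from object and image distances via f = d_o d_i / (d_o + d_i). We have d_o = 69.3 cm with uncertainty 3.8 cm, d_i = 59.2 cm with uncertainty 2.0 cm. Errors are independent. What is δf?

∂f/∂d_o = (d_i/(d_o+d_i))² = 0.212;  ∂f/∂d_i = (d_o/(d_o+d_i))² = 0.291
δf = √((∂f/∂d_o · δd_o)² + (∂f/∂d_i · δd_i)²) = √(0.650 + 0.338) = 0.994 cm

0.994 cm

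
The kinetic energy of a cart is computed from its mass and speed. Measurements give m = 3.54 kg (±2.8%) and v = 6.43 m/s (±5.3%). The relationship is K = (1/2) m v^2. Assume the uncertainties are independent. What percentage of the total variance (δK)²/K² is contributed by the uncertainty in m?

(δK/K)² = (1·δm/m)² + (2·δv/v)²
  m term: (1×0.0280)² = 0.000784
  v term: (2×0.0530)² = 0.0112
Total = 0.0120. Share from m = 0.000784/0.0120 = 0.0652.

6.52%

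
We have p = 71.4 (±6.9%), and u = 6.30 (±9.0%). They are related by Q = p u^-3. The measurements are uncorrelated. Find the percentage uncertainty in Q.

Products/powers → add relative errors in quadrature, weighted by exponent:
  (1·δp/p)² = (1×0.0690)² = 0.00476;  (-3·δu/u)² = (-3×0.0900)² = 0.0729
δQ/Q = √(0.0777) = 0.279

27.9%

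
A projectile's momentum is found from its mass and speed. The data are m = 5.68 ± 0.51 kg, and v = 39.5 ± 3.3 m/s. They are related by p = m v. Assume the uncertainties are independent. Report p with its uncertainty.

224 ± 27.5 kg·m/s

Each factor contributes (exponent × relative error)² to (δp/p)²:
  (1·δm/m)² = (1×0.0898)² = 0.00806;  (1·δv/v)² = (1×0.0835)² = 0.00698
δp/p = √(0.0150) = 0.123
p = 224 kg·m/s, so δp = 0.123 × 224 = 27.5 kg·m/s.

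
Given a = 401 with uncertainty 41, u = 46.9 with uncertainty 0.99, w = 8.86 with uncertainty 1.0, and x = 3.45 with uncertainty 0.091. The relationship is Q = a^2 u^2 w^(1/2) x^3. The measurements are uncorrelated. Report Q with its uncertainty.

(4.32 ± 0.996) × 10^10

Each factor contributes (exponent × relative error)² to (δQ/Q)²:
  (2·δa/a)² = (2×0.102)² = 0.0418;  (2·δu/u)² = (2×0.0211)² = 0.00178;  (½·δw/w)² = (0.5×0.113)² = 0.00318;  (3·δx/x)² = (3×0.0264)² = 0.00626
δQ/Q = √(0.0530) = 0.230
Q = 4.32e+10, so δQ = 0.230 × 4.32e+10 = 9.96e+09.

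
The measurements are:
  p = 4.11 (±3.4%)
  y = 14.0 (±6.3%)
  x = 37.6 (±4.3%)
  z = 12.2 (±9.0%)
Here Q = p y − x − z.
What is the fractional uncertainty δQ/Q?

0.589

Let w = p·y = 57.5. δw/w = √((1·δp/p)² + (1·δy/y)²) = √(0.00116 + 0.00397) = 0.0716, so δw = 4.12.
Q = w − x − z: δQ = √(δw² + δx² + δz²) = √(17.0 + 2.61 + 1.21) = 4.56
Q = 7.74, so δQ/Q = 4.56/7.74 = 0.589.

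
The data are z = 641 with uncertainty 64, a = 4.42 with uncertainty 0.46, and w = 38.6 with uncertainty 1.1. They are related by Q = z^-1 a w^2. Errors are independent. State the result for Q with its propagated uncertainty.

Products/powers → add relative errors in quadrature, weighted by exponent:
  (-1·δz/z)² = (-1×0.0998)² = 0.00997;  (1·δa/a)² = (1×0.104)² = 0.0108;  (2·δw/w)² = (2×0.0285)² = 0.00325
δQ/Q = √(0.0240) = 0.155
Q = 10.3, so δQ = 0.155 × 10.3 = 1.59.

10.3 ± 1.59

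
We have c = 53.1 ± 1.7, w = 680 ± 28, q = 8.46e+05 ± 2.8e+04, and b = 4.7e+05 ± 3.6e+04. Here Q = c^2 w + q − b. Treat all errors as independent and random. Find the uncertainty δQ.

Let p = c^2·w = 1.92e+06. δp/p = √((2·δc/c)² + (1·δw/w)²) = √(0.00410 + 0.00170) = 0.0761, so δp = 1.46e+05.
Q = p + q − b: δQ = √(δp² + δq² + δb²) = √(2.13e+10 + 7.84e+08 + 1.3e+09) = 1.53e+05

1.53e+05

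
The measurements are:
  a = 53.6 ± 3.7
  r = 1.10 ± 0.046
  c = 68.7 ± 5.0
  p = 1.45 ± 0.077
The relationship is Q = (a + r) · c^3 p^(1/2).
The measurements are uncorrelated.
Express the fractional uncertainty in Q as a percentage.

23.0%

Let u = a + r = 54.7. δu = √(δa² + δr²) = √(13.7 + 0.00212) = 3.70, so δu/u = 0.0676.
Q is then a monomial in u, c, p:
δQ/Q = √((δu/u)² + (3·δc/c)² + (½·δp/p)²) = √(0.00458 + 0.0477 + 0.000705) = 0.230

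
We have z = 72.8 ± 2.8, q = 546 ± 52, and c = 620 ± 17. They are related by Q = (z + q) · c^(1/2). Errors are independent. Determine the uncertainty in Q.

1310

Let u = z + q = 619. δu = √(δz² + δq²) = √(7.84 + 2700) = 52.1, so δu/u = 0.0842.
Q is then a monomial in u, c:
δQ/Q = √((δu/u)² + (½·δc/c)²) = √(0.00708 + 0.000188) = 0.0853
Q = 15400, so δQ = 0.0853 × 15400 = 1310.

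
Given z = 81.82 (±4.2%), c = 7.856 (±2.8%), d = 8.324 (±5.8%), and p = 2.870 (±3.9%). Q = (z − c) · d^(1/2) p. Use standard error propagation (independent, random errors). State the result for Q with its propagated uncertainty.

612.4 ± 41.2

Let u = z − c = 73.96. δu = √(δz² + δc²) = √(11.8 + 0.0484) = 3.44, so δu/u = 0.0466.
Q is then a monomial in u, d, p:
δQ/Q = √((δu/u)² + (½·δd/d)² + (1·δp/p)²) = √(0.00217 + 0.000841 + 0.00152) = 0.0673
Q = 612.4, so δQ = 0.0673 × 612.4 = 41.2.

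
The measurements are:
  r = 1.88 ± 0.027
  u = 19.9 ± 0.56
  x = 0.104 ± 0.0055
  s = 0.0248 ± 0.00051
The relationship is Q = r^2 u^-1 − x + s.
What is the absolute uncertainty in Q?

0.00903

Let p = r^2·u^-1 = 0.178. δp/p = √((2·δr/r)² + (-1·δu/u)²) = √(0.000825 + 0.000792) = 0.0402, so δp = 0.00714.
Q = p − x + s: δQ = √(δp² + δx² + δs²) = √(5.1e-05 + 3.02e-05 + 2.6e-07) = 0.00903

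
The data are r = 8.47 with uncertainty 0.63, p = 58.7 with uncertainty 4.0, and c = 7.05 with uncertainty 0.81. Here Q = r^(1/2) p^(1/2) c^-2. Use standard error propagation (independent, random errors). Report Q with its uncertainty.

0.449 ± 0.106

Products/powers → add relative errors in quadrature, weighted by exponent:
  (½·δr/r)² = (0.5×0.0744)² = 0.00138;  (½·δp/p)² = (0.5×0.0681)² = 0.00116;  (-2·δc/c)² = (-2×0.115)² = 0.0528
δQ/Q = √(0.0553) = 0.235
Q = 0.449, so δQ = 0.235 × 0.449 = 0.106.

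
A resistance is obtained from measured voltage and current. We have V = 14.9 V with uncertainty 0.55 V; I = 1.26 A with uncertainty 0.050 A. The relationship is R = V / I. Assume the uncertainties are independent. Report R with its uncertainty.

Each factor contributes (exponent × relative error)² to (δR/R)²:
  (1·δV/V)² = (1×0.0369)² = 0.00136;  (-1·δI/I)² = (-1×0.0397)² = 0.00157
δR/R = √(0.00294) = 0.0542
R = 11.8 Ω, so δR = 0.0542 × 11.8 = 0.641 Ω.

11.8 ± 0.641 Ω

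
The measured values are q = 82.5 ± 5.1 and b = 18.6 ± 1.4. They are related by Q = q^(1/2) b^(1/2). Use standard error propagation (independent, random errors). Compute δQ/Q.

Q is a product of powers, so relative uncertainties combine in quadrature:
  (½·δq/q)² = (0.5×0.0618)² = 0.000955;  (½·δb/b)² = (0.5×0.0753)² = 0.00142
δQ/Q = √(0.00237) = 0.0487

0.0487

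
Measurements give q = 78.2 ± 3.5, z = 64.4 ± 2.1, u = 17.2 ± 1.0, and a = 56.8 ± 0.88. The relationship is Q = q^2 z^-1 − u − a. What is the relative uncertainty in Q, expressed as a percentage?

Let p = q^2·z^-1 = 95.0. δp/p = √((2·δq/q)² + (-1·δz/z)²) = √(0.00801 + 0.00106) = 0.0953, so δp = 9.05.
Q = p − u − a: δQ = √(δp² + δu² + δa²) = √(81.8 + 1.00 + 0.774) = 9.14
Q = 21.0, so δQ/Q = 9.14/21.0 = 0.436.

43.6%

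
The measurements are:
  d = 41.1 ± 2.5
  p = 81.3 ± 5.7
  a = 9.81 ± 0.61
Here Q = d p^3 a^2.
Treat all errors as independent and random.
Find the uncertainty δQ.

Q is a product of powers, so relative uncertainties combine in quadrature:
  (1·δd/d)² = (1×0.0608)² = 0.00370;  (3·δp/p)² = (3×0.0701)² = 0.0442;  (2·δa/a)² = (2×0.0622)² = 0.0155
δQ/Q = √(0.0634) = 0.252
Q = 2.13e+09, so δQ = 0.252 × 2.13e+09 = 5.35e+08.

5.35e+08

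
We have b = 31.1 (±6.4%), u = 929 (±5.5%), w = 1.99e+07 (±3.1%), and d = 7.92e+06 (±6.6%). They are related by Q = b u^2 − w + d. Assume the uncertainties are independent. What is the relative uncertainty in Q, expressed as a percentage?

Let p = b·u^2 = 2.68e+07. δp/p = √((1·δb/b)² + (2·δu/u)²) = √(0.00410 + 0.0121) = 0.127, so δp = 3.42e+06.
Q = p − w + d: δQ = √(δp² + δw² + δd²) = √(1.17e+13 + 3.81e+11 + 2.73e+11) = 3.51e+06
Q = 1.49e+07, so δQ/Q = 3.51e+06/1.49e+07 = 0.236.

23.6%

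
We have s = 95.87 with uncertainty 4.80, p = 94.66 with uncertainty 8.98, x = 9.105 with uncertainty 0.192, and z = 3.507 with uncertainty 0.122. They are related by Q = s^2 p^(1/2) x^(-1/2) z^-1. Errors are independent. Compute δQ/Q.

Relative error in a monomial: (δQ/Q)² = Σ (nᵢ · δxᵢ/xᵢ)².
  (2·δs/s)² = (2×0.0501)² = 0.0100;  (½·δp/p)² = (0.5×0.0949)² = 0.00225;  (−½·δx/x)² = (-0.5×0.0211)² = 0.000111;  (-1·δz/z)² = (-1×0.0348)² = 0.00121
δQ/Q = √(0.0136) = 0.117

0.117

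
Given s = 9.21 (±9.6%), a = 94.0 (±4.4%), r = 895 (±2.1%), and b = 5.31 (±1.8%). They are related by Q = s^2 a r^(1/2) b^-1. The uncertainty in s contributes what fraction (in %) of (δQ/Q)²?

(δQ/Q)² = (2·δs/s)² + (1·δa/a)² + (½·δr/r)² + (-1·δb/b)²
  s term: (2×0.0960)² = 0.0369
  a term: (1×0.0440)² = 0.00194
  r term: (0.5×0.0210)² = 0.000110
  b term: (-1×0.0180)² = 0.000324
Total = 0.0392. Share from s = 0.0369/0.0392 = 0.940.

94.0%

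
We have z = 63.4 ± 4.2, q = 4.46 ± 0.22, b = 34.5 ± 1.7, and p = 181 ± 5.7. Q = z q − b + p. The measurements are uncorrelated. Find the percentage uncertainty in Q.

Let w = z·q = 283. δw/w = √((1·δz/z)² + (1·δq/q)²) = √(0.00439 + 0.00243) = 0.0826, so δw = 23.4.
Q = w − b + p: δQ = √(δw² + δb² + δp²) = √(545 + 2.89 + 32.5) = 24.1
Q = 429, so δQ/Q = 24.1/429 = 0.0561.

5.61%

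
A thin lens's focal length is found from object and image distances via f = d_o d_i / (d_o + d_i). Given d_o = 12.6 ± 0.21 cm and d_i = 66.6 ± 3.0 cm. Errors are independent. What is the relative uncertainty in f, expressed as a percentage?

1.57%

∂f/∂d_o = (d_i/(d_o+d_i))² = 0.707;  ∂f/∂d_i = (d_o/(d_o+d_i))² = 0.0253
δf = √((∂f/∂d_o · δd_o)² + (∂f/∂d_i · δd_i)²) = √(0.0221 + 0.00577) = 0.167 cm
f = 10.6 cm, so δf/f = 0.167/10.6 = 0.0157.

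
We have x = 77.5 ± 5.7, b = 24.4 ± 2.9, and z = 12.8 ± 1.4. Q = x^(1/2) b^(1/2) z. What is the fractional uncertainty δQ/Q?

0.130

Since Q is a product/quotient, work with relative uncertainties:
  (½·δx/x)² = (0.5×0.0735)² = 0.00135;  (½·δb/b)² = (0.5×0.119)² = 0.00353;  (1·δz/z)² = (1×0.109)² = 0.0120
δQ/Q = √(0.0168) = 0.130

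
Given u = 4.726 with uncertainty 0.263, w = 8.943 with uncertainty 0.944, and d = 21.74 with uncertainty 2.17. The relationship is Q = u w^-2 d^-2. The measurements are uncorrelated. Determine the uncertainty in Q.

3.7e-05

Relative error in a monomial: (δQ/Q)² = Σ (nᵢ · δxᵢ/xᵢ)².
  (1·δu/u)² = (1×0.0556)² = 0.00310;  (-2·δw/w)² = (-2×0.106)² = 0.0446;  (-2·δd/d)² = (-2×0.0998)² = 0.0399
δQ/Q = √(0.0875) = 0.296
Q = 0.0001250, so δQ = 0.296 × 0.0001250 = 3.7e-05.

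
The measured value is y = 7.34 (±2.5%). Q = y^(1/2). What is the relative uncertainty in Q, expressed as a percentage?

Q ∝ y^(1/2), so δQ/Q = |½| · δy/y = 0.5 × 0.0250 = 0.0125.

1.25%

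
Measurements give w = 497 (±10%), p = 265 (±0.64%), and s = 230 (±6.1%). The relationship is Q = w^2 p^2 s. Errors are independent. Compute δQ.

Since Q is a product/quotient, work with relative uncertainties:
  (2·δw/w)² = (2×0.100)² = 0.0400;  (2·δp/p)² = (2×0.00640)² = 0.000164;  (1·δs/s)² = (1×0.0610)² = 0.00372
δQ/Q = √(0.0439) = 0.209
Q = 3.99e+12, so δQ = 0.209 × 3.99e+12 = 8.36e+11.

8.36e+11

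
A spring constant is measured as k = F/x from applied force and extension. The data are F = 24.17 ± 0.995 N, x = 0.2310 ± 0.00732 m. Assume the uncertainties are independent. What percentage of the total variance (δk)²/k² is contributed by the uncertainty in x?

(δk/k)² = (1·δF/F)² + (-1·δx/x)²
  F term: (1×0.0412)² = 0.00169
  x term: (-1×0.0317)² = 0.00100
Total = 0.00270. Share from x = 0.00100/0.00270 = 0.372.

37.2%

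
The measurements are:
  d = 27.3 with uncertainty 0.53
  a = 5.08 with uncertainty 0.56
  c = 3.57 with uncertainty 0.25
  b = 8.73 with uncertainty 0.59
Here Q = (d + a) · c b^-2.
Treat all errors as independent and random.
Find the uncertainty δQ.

Let u = d + a = 32.4. δu = √(δd² + δa²) = √(0.281 + 0.314) = 0.771, so δu/u = 0.0238.
Q is then a monomial in u, c, b:
δQ/Q = √((δu/u)² + (1·δc/c)² + (-2·δb/b)²) = √(0.000567 + 0.00490 + 0.0183) = 0.154
Q = 1.52, so δQ = 0.154 × 1.52 = 0.234.

0.234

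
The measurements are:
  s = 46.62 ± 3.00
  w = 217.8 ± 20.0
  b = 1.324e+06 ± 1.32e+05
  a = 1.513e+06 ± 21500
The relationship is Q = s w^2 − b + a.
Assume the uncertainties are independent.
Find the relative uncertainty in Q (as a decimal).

Let p = s·w^2 = 2.212e+06. δp/p = √((1·δs/s)² + (2·δw/w)²) = √(0.00414 + 0.0337) = 0.195, so δp = 4.3e+05.
Q = p − b + a: δQ = √(δp² + δb² + δa²) = √(1.85e+11 + 1.74e+10 + 4.62e+08) = 4.51e+05
Q = 2.401e+06, so δQ/Q = 4.51e+05/2.401e+06 = 0.188.

0.188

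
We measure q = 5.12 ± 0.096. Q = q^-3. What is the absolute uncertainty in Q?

0.000419

Relative error in a monomial: (δQ/Q)² = Σ (nᵢ · δxᵢ/xᵢ)².
  (-3·δq/q)² = (-3×0.0187)² = 0.00316
δQ/Q = √(0.00316) = 0.0562
Q = 0.00745, so δQ = 0.0562 × 0.00745 = 0.000419.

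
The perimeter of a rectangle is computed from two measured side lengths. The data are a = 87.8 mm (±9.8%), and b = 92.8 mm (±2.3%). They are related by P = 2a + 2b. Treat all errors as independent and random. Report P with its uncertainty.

Each term contributes (cᵢ δxᵢ)² to (δP)²:
  (2·δa)² = 296;  (2·δb)² = 18.2
δP = √(314) = 17.7 mm
P = 361 mm.

361 ± 17.7 mm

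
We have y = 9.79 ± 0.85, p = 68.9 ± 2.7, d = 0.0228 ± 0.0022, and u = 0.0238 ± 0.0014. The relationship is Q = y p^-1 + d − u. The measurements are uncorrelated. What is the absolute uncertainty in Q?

0.0138

Let w = y·p^-1 = 0.142. δw/w = √((1·δy/y)² + (-1·δp/p)²) = √(0.00754 + 0.00154) = 0.0953, so δw = 0.0135.
Q = w + d − u: δQ = √(δw² + δd² + δu²) = √(0.000183 + 4.84e-06 + 1.96e-06) = 0.0138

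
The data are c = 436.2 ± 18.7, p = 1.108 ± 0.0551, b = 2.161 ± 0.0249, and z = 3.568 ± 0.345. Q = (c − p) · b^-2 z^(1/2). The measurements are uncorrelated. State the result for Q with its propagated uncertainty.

Let u = c − p = 435.1. δu = √(δc² + δp²) = √(350 + 0.00304) = 18.7, so δu/u = 0.0430.
Q is then a monomial in u, b, z:
δQ/Q = √((δu/u)² + (-2·δb/b)² + (½·δz/z)²) = √(0.00185 + 0.000531 + 0.00234) = 0.0687
Q = 176.0, so δQ = 0.0687 × 176.0 = 12.1.

176.0 ± 12.1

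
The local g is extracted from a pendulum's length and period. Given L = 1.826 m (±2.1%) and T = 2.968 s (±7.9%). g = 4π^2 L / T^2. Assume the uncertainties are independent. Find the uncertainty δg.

Since g is a product/quotient, work with relative uncertainties:
  (1·δL/L)² = (1×0.0210)² = 0.000441;  (-2·δT/T)² = (-2×0.0790)² = 0.0250
δg/g = √(0.0254) = 0.159
g = 8.183 m/s^2, so δg = 0.159 × 8.183 = 1.30 m/s^2.

1.30 m/s^2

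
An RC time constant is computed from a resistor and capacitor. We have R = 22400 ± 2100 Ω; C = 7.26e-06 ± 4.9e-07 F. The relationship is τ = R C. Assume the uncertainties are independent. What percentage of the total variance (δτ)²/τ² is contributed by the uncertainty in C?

(δτ/τ)² = (1·δR/R)² + (1·δC/C)²
  R term: (1×0.0938)² = 0.00879
  C term: (1×0.0675)² = 0.00456
Total = 0.0133. Share from C = 0.00456/0.0133 = 0.341.

34.1%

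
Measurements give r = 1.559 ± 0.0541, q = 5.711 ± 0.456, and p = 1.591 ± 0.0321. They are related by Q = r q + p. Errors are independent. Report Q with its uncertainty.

Let w = r·q = 8.903. δw/w = √((1·δr/r)² + (1·δq/q)²) = √(0.00120 + 0.00638) = 0.0871, so δw = 0.775.
Q = w + p: δQ = √(δw² + δp²) = √(0.601 + 0.00103) = 0.776
Q = 10.49.

10.49 ± 0.776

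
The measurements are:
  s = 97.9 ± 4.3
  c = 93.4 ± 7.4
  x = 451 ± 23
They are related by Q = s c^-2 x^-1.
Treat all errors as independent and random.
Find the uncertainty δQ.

4.28e-06

Q is a product of powers, so relative uncertainties combine in quadrature:
  (1·δs/s)² = (1×0.0439)² = 0.00193;  (-2·δc/c)² = (-2×0.0792)² = 0.0251;  (-1·δx/x)² = (-1×0.0510)² = 0.00260
δQ/Q = √(0.0296) = 0.172
Q = 2.49e-05, so δQ = 0.172 × 2.49e-05 = 4.28e-06.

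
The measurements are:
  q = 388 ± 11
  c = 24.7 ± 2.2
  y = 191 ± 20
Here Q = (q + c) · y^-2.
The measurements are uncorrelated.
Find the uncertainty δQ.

Let u = q + c = 413. δu = √(δq² + δc²) = √(121 + 4.84) = 11.2, so δu/u = 0.0272.
Q is then a monomial in u, y:
δQ/Q = √((δu/u)² + (-2·δy/y)²) = √(0.000739 + 0.0439) = 0.211
Q = 0.0113, so δQ = 0.211 × 0.0113 = 0.00239.

0.00239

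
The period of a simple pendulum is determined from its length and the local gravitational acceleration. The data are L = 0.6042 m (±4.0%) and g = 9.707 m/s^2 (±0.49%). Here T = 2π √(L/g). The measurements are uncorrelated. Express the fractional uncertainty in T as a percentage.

2.01%

Each factor contributes (exponent × relative error)² to (δT/T)²:
  (½·δL/L)² = (0.5×0.0400)² = 0.000400;  (−½·δg/g)² = (-0.5×0.00490)² = 6e-06
δT/T = √(0.000406) = 0.0201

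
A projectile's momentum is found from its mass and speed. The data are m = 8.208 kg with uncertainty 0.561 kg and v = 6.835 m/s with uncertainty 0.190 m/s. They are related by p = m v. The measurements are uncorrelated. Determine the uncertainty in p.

Relative error in a monomial: (δp/p)² = Σ (nᵢ · δxᵢ/xᵢ)².
  (1·δm/m)² = (1×0.0683)² = 0.00467;  (1·δv/v)² = (1×0.0278)² = 0.000773
δp/p = √(0.00544) = 0.0738
p = 56.10 kg·m/s, so δp = 0.0738 × 56.10 = 4.14 kg·m/s.

4.14 kg·m/s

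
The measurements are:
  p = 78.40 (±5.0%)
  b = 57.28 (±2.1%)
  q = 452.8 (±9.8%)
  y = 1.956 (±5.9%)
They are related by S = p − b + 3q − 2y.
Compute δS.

Sums and differences: (δS)² = Σ (cᵢ δxᵢ)².
  (δp)² = 15.4;  (δb)² = 1.45;  (3·δq)² = 17700;  (2·δy)² = 0.0533
δS = √(17700) = 133

133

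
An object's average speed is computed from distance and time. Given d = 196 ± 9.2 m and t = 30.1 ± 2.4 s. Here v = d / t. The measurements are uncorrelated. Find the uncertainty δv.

Each factor contributes (exponent × relative error)² to (δv/v)²:
  (1·δd/d)² = (1×0.0469)² = 0.00220;  (-1·δt/t)² = (-1×0.0797)² = 0.00636
δv/v = √(0.00856) = 0.0925
v = 6.51 m/s, so δv = 0.0925 × 6.51 = 0.602 m/s.

0.602 m/s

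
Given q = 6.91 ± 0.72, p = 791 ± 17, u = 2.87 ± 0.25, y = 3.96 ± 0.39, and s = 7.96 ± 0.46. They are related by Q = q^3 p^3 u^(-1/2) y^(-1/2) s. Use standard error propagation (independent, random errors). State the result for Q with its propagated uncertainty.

(3.86 ± 1.28) × 10^11

Each factor contributes (exponent × relative error)² to (δQ/Q)²:
  (3·δq/q)² = (3×0.104)² = 0.0977;  (3·δp/p)² = (3×0.0215)² = 0.00416;  (−½·δu/u)² = (-0.5×0.0871)² = 0.00190;  (−½·δy/y)² = (-0.5×0.0985)² = 0.00242;  (1·δs/s)² = (1×0.0578)² = 0.00334
δQ/Q = √(0.110) = 0.331
Q = 3.86e+11, so δQ = 0.331 × 3.86e+11 = 1.28e+11.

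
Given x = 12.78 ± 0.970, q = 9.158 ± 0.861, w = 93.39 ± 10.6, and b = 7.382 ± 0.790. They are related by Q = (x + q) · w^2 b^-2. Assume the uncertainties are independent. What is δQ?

Let u = x + q = 21.94. δu = √(δx² + δq²) = √(0.941 + 0.741) = 1.30, so δu/u = 0.0591.
Q is then a monomial in u, w, b:
δQ/Q = √((δu/u)² + (2·δw/w)² + (-2·δb/b)²) = √(0.00350 + 0.0515 + 0.0458) = 0.318
Q = 3511, so δQ = 0.318 × 3511 = 1110.

1110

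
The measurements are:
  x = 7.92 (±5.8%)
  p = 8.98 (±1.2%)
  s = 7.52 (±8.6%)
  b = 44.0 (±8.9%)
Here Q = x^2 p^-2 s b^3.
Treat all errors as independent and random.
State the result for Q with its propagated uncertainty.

(4.98 ± 1.52) × 10^5

For a monomial Q ∝ x^2, p^-2, s, b^3, fractional errors add in quadrature:
  (2·δx/x)² = (2×0.0580)² = 0.0135;  (-2·δp/p)² = (-2×0.0120)² = 0.000576;  (1·δs/s)² = (1×0.0860)² = 0.00740;  (3·δb/b)² = (3×0.0890)² = 0.0713
δQ/Q = √(0.0927) = 0.304
Q = 4.98e+05, so δQ = 0.304 × 4.98e+05 = 1.52e+05.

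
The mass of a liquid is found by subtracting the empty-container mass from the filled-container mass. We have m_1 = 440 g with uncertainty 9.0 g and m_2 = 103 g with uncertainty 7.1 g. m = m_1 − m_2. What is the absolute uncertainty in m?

Each term contributes (cᵢ δxᵢ)² to (δm)²:
  (δm_1)² = 81.0;  (δm_2)² = 50.4
δm = √(131) = 11.5 g

11.5 g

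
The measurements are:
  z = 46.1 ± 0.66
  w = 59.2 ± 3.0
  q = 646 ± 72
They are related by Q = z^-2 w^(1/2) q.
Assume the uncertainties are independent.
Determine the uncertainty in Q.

Q is a product of powers, so relative uncertainties combine in quadrature:
  (-2·δz/z)² = (-2×0.0143)² = 0.000820;  (½·δw/w)² = (0.5×0.0507)² = 0.000642;  (1·δq/q)² = (1×0.111)² = 0.0124
δQ/Q = √(0.0139) = 0.118
Q = 2.34, so δQ = 0.118 × 2.34 = 0.276.

0.276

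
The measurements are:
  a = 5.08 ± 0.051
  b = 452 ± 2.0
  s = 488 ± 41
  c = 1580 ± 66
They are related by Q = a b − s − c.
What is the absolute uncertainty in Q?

81.7

Let p = a·b = 2300. δp/p = √((1·δa/a)² + (1·δb/b)²) = √(0.000101 + 1.96e-05) = 0.0110, so δp = 25.2.
Q = p − s − c: δQ = √(δp² + δs² + δc²) = √(635 + 1680 + 4360) = 81.7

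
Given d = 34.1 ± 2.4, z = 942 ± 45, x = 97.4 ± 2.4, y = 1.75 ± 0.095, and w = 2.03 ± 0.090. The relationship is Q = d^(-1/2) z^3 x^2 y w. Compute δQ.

Relative error in a monomial: (δQ/Q)² = Σ (nᵢ · δxᵢ/xᵢ)².
  (−½·δd/d)² = (-0.5×0.0704)² = 0.00124;  (3·δz/z)² = (3×0.0478)² = 0.0205;  (2·δx/x)² = (2×0.0246)² = 0.00243;  (1·δy/y)² = (1×0.0543)² = 0.00295;  (1·δw/w)² = (1×0.0443)² = 0.00197
δQ/Q = √(0.0291) = 0.171
Q = 4.82e+12, so δQ = 0.171 × 4.82e+12 = 8.23e+11.

8.23e+11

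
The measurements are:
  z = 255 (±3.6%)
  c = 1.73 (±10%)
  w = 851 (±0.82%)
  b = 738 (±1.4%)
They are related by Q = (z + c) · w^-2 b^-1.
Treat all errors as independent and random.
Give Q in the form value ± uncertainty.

Let u = z + c = 257. δu = √(δz² + δc²) = √(84.3 + 0.0299) = 9.18, so δu/u = 0.0358.
Q is then a monomial in u, w, b:
δQ/Q = √((δu/u)² + (-2·δw/w)² + (-1·δb/b)²) = √(0.00128 + 0.000269 + 0.000196) = 0.0418
Q = 4.8e-07, so δQ = 0.0418 × 4.8e-07 = 2.01e-08.

(4.80 ± 0.201) × 10^-7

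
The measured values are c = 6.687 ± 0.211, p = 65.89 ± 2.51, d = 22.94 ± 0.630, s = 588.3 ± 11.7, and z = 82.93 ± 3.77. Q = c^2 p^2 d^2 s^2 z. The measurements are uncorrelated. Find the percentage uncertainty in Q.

Relative error in a monomial: (δQ/Q)² = Σ (nᵢ · δxᵢ/xᵢ)².
  (2·δc/c)² = (2×0.0316)² = 0.00398;  (2·δp/p)² = (2×0.0381)² = 0.00580;  (2·δd/d)² = (2×0.0275)² = 0.00302;  (2·δs/s)² = (2×0.0199)² = 0.00158;  (1·δz/z)² = (1×0.0455)² = 0.00207
δQ/Q = √(0.0165) = 0.128

12.8%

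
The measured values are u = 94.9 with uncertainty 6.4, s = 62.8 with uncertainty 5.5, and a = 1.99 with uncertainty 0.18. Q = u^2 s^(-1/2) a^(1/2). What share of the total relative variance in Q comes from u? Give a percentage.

82.1%

(δQ/Q)² = (2·δu/u)² + (−½·δs/s)² + (½·δa/a)²
  u term: (2×0.0674)² = 0.0182
  s term: (-0.5×0.0876)² = 0.00192
  a term: (0.5×0.0905)² = 0.00205
Total = 0.0222. Share from u = 0.0182/0.0222 = 0.821.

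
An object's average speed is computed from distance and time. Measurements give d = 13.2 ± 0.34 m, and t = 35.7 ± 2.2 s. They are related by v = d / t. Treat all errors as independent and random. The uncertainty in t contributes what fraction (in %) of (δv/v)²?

85.1%

(δv/v)² = (1·δd/d)² + (-1·δt/t)²
  d term: (1×0.0258)² = 0.000663
  t term: (-1×0.0616)² = 0.00380
Total = 0.00446. Share from t = 0.00380/0.00446 = 0.851.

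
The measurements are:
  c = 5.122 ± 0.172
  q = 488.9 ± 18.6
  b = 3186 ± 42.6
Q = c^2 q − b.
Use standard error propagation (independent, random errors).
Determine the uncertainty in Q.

991

Let p = c^2·q = 12830. δp/p = √((2·δc/c)² + (1·δq/q)²) = √(0.00451 + 0.00145) = 0.0772, so δp = 990.
Q = p − b: δQ = √(δp² + δb²) = √(9.8e+05 + 1810) = 991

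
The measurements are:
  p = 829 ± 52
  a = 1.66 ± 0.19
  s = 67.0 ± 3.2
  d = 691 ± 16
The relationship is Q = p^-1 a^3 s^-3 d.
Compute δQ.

Since Q is a product/quotient, work with relative uncertainties:
  (-1·δp/p)² = (-1×0.0627)² = 0.00393;  (3·δa/a)² = (3×0.114)² = 0.118;  (-3·δs/s)² = (-3×0.0478)² = 0.0205;  (1·δd/d)² = (1×0.0232)² = 0.000536
δQ/Q = √(0.143) = 0.378
Q = 1.27e-05, so δQ = 0.378 × 1.27e-05 = 4.79e-06.

4.79e-06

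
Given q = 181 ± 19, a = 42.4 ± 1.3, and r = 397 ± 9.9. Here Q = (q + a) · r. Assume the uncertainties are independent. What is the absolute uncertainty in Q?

Let u = q + a = 223. δu = √(δq² + δa²) = √(361 + 1.69) = 19.0, so δu/u = 0.0852.
Q is then a monomial in u, r:
δQ/Q = √((δu/u)² + (1·δr/r)²) = √(0.00727 + 0.000622) = 0.0888
Q = 88700, so δQ = 0.0888 × 88700 = 7880.

7880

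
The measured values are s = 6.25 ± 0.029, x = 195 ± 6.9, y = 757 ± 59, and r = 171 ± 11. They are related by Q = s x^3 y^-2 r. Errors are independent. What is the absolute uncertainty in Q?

For a monomial Q ∝ s, x^3, y^-2, r, fractional errors add in quadrature:
  (1·δs/s)² = (1×0.00464)² = 2.15e-05;  (3·δx/x)² = (3×0.0354)² = 0.0113;  (-2·δy/y)² = (-2×0.0779)² = 0.0243;  (1·δr/r)² = (1×0.0643)² = 0.00414
δQ/Q = √(0.0397) = 0.199
Q = 13800, so δQ = 0.199 × 13800 = 2760.

2760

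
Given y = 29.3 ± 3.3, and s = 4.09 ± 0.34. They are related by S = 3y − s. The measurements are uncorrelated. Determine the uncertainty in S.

Sums and differences: (δS)² = Σ (cᵢ δxᵢ)².
  (3·δy)² = 98.0;  (δs)² = 0.116
δS = √(98.1) = 9.91

9.91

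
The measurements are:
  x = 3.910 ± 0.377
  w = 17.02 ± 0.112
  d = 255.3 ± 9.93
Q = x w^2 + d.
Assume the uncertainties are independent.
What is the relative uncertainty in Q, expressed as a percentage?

Let p = x·w^2 = 1133. δp/p = √((1·δx/x)² + (2·δw/w)²) = √(0.00930 + 0.000173) = 0.0973, so δp = 110.
Q = p + d: δQ = √(δp² + δd²) = √(12100 + 98.6) = 111
Q = 1388, so δQ/Q = 111/1388 = 0.0797.

7.97%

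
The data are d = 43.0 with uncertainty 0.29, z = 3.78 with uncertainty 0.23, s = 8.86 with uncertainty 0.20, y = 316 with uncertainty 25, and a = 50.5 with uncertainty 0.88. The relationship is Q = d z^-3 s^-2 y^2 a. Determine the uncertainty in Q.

12600

Q is a product of powers, so relative uncertainties combine in quadrature:
  (1·δd/d)² = (1×0.00674)² = 4.55e-05;  (-3·δz/z)² = (-3×0.0608)² = 0.0333;  (-2·δs/s)² = (-2×0.0226)² = 0.00204;  (2·δy/y)² = (2×0.0791)² = 0.0250;  (1·δa/a)² = (1×0.0174)² = 0.000304
δQ/Q = √(0.0607) = 0.246
Q = 51100, so δQ = 0.246 × 51100 = 12600.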